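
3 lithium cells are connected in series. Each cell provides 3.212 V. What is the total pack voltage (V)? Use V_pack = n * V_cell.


With 3 cells in series at 3.212 V each, V_pack = 9.636 V

9.636 V


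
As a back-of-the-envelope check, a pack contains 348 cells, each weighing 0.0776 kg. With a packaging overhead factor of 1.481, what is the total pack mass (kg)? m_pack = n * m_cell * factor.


Cell mass sum = 348 * 0.0776 = 27.005 kg
With overhead 1.481: m_pack = 27.005 * 1.481 = 39.99 kg

39.99 kg


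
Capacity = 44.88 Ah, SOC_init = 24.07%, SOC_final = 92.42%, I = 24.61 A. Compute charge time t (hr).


delta_Ah = 44.88 * (92.42 - 24.07) / 100 = 30.675 Ah
t = delta_Ah / I = 30.675 / 24.61 = 1.246 hr

1.246 hr


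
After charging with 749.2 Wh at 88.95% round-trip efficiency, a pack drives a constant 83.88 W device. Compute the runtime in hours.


Step 1: E_discharge = eta/100 * E_charge = 88.95/100 * 749.2 = 666.41 Wh
Step 2: t = E_discharge / P = 666.41 / 83.88 = 7.945 hr

7.945 hr


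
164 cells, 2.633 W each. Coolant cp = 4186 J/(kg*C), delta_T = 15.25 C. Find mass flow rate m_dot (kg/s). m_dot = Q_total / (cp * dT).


Step 1: Total heat Q = 164 * 2.633 W = 431.81 W
Step 2: denom = cp * dT = 4186 * 15.25 = 63837
Step 3: m_dot = 431.81 / 63837 = 0.006764 kg/s

0.006764 kg/s


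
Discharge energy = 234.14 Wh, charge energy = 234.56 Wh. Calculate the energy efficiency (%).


eta_e = E_dis / E_chg * 100 = 234.14 / 234.56 * 100 = 99.82%

99.82%


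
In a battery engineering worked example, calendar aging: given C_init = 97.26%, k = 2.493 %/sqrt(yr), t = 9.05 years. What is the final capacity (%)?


Step 1: sqrt(9.05 yr) = 3.0083
Step 2: drop = 2.493 * 3.0083 = 7.4997
Step 3: C_final = 97.26 - 7.4997 = 89.76%

89.76%


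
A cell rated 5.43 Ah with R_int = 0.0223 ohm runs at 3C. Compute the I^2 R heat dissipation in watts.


Step 1: I = C_rate * capacity = 3 * 5.43 = 16.29 A
Step 2: Q = I^2 * R = 16.29^2 * 0.0223 = 265.36 * 0.0223 = 5.918 W

5.918 W


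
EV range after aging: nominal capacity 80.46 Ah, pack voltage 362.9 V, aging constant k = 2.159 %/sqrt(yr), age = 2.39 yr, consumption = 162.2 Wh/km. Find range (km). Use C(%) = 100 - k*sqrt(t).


Step 1: capacity retention = 100 - 2.159 * sqrt(2.39) = 100 - 2.159 * 1.546 = 96.662%
Step 2: C_now = 80.46 * 96.662/100 = 77.774 Ah
Step 3: E_pack = V * C_now = 362.9 * 77.774 = 28224 Wh
Step 4: range = E_pack / consumption = 28224 / 162.2 = 174.0 km

174.0 km


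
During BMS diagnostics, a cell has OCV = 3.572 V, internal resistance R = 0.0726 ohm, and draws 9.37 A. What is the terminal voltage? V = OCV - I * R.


IR drop = 9.37 * 0.0726 = 0.68026 V
V = 3.572 - 0.68026 = 2.892 V

2.892 V


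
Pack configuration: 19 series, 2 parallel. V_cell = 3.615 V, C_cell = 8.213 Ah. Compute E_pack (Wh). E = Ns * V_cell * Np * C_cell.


V_pack = 19 * 3.615 = 68.685 V
C_pack = 2 * 8.213 = 16.426 Ah
E = V_pack * C_pack = 68.685 * 16.426 = 1128 Wh

1128 Wh


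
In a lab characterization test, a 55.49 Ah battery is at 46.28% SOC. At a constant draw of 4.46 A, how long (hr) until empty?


Step 1: remaining = SOC/100 * C_total = 46.28/100 * 55.49 = 25.681 Ah
Step 2: t = remaining / I = 25.681 / 4.46 = 5.758 hr

5.758 hr


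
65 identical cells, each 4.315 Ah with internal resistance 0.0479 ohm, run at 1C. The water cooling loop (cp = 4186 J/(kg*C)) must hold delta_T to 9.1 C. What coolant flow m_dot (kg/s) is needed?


Step 1: I = 1 * 4.315 = 4.315 A
Step 2: Q_cell = I^2 * R = 4.315^2 * 0.0479 = 0.89186 W
Step 3: Q_total = 65 * 0.89186 = 57.971 W
Step 4: m_dot = Q_total / (cp * dT) = 57.971 / (4186 * 9.1) = 0.001522 kg/s

0.001522 kg/s


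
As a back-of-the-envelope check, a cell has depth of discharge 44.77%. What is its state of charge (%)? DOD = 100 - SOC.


SOC = 100 - DOD = 100 - 44.77 = 55.23%

55.23%


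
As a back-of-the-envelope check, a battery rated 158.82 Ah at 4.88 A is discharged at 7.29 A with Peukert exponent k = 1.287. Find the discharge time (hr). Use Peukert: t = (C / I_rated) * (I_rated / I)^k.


t_rated = C / I_rated = 158.82 / 4.88 = 32.545 hr
(I_rated/I)^k = (0.66941)^1.287 = 0.59658
t = t_rated * (I_rated/I)^k = 32.545 * 0.59658 = 19.42 hr

19.42 hr


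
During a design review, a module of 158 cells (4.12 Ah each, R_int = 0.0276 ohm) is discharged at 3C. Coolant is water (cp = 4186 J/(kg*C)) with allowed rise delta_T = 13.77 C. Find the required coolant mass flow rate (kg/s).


Step 1: I = 3 * 4.12 = 12.36 A
Step 2: Q_cell = I^2 * R = 12.36^2 * 0.0276 = 4.2164 W
Step 3: Q_total = 158 * 4.2164 = 666.19 W
Step 4: m_dot = Q_total / (cp * dT) = 666.19 / (4186 * 13.77) = 0.01156 kg/s

0.01156 kg/s


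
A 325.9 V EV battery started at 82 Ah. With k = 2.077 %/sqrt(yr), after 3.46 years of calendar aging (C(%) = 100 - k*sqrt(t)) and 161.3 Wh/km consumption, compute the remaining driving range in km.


Step 1: capacity retention = 100 - 2.077 * sqrt(3.46) = 100 - 2.077 * 1.8601 = 96.137%
Step 2: C_now = 82 * 96.137/100 = 78.832 Ah
Step 3: E_pack = V * C_now = 325.9 * 78.832 = 25691 Wh
Step 4: range = E_pack / consumption = 25691 / 161.3 = 159.3 km

159.3 km


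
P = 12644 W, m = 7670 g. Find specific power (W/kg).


Convert: m = 7670 g = 7.67 kg
SP = P / m = 12644 / 7.67 = 1649 W/kg

1649 W/kg


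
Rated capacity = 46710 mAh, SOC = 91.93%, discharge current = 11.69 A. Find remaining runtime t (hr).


Convert: C_total = 46710 mAh = 46.71 Ah
Step 1: remaining = SOC/100 * C_total = 91.93/100 * 46.71 = 42.941 Ah
Step 2: t = remaining / I = 42.941 / 11.69 = 3.673 hr

3.673 hr


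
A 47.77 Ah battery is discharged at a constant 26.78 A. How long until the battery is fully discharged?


t = capacity / current = 47.77 / 26.78 = 1.784 hr

1.784 hr


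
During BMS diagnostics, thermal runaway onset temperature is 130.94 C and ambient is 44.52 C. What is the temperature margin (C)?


margin = T_onset - T_ambient = 130.94 - 44.52 = 86.42 C

86.42 C


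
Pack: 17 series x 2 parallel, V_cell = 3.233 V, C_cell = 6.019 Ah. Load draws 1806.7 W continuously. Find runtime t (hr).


Step 1: E_pack = Ns * V_cell * Np * C_cell = 17 * 3.233 * 2 * 6.019 = 661.62 Wh
Step 2: t = E_pack / P = 661.62 / 1806.7 = 0.3662 hr

0.3662 hr


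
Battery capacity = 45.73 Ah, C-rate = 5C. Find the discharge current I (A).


At 5C: I = 5 * 45.73 Ah = 228.65 A

228.65 A


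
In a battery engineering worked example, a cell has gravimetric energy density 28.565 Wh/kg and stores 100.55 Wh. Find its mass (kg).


m = E / ED = 100.55 / 28.565 = 3.520 kg

3.520 kg


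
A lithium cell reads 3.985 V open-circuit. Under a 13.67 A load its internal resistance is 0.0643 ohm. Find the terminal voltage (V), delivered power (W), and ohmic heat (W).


Step 1: V_terminal = OCV - I*R = 3.985 - 13.67 * 0.0643 = 3.106 V
Step 2: P_out = V_terminal * I = 3.106 * 13.67 = 42.46 W
Step 3: Q = I^2 * R = 13.67^2 * 0.0643 = 12.02 W

V=3.106 V, P=42.46 W, Q=12.02 W


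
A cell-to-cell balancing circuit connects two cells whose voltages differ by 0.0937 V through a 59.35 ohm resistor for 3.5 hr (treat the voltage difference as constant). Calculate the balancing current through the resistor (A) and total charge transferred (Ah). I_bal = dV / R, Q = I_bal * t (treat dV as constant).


I_bal = dV / R = 0.0937 / 59.35 = 0.0015788 A
Q = I_bal * t = 0.0015788 * 3.5 = 0.005526 Ah

I=0.0015788 A, Q=0.005526 Ah


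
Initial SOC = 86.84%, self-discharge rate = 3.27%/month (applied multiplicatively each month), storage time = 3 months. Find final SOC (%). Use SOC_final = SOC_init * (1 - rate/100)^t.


decay = (1 - 3.27/100)^3 = 0.90507
SOC_final = 86.84 * 0.90507 = 78.60%

78.60%


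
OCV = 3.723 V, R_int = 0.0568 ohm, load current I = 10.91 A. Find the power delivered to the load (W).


Step 1: V_terminal = OCV - I*R = 3.723 - 10.91 * 0.0568 = 3.1033 V
Step 2: P_out = V_terminal * I = 3.1033 * 10.91 = 33.86 W

33.86 W


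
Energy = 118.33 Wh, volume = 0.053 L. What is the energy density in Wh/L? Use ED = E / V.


Volumetric ED = 118.33 Wh / 0.053 L = 2233 Wh/L

2233 Wh/L


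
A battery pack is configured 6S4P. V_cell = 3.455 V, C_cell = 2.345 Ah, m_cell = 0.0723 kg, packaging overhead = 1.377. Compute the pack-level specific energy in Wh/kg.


Step 1: V_pack = 6 * 3.455 = 20.73 V
Step 2: C_pack = 4 * 2.345 = 9.38 Ah
Step 3: E_pack = V_pack * C_pack = 20.73 * 9.38 = 194.45 Wh
Step 4: m_pack = 6 * 4 * 0.0723 * 1.377 = 2.3894 kg
Step 5: ED = E_pack / m_pack = 194.45 / 2.3894 = 81.38 Wh/kg

81.38 Wh/kg


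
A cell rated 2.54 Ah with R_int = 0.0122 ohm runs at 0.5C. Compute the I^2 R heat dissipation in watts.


Step 1: I = C_rate * capacity = 0.5 * 2.54 = 1.27 A
Step 2: Q = I^2 * R = 1.27^2 * 0.0122 = 1.6129 * 0.0122 = 0.01968 W

0.01968 W


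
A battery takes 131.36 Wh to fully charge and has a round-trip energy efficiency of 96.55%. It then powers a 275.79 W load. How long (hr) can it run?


Step 1: E_discharge = eta/100 * E_charge = 96.55/100 * 131.36 = 126.83 Wh
Step 2: t = E_discharge / P = 126.83 / 275.79 = 0.4599 hr

0.4599 hr


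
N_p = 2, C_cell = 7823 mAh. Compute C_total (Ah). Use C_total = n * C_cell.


Convert: C_cell = 7823 mAh = 7.823 Ah
C_total = 2 * 7.823 = 15.646 Ah

15.646 Ah


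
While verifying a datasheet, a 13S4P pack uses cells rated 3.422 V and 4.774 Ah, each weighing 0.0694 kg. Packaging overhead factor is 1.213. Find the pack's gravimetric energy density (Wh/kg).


Step 1: V_pack = 13 * 3.422 = 44.486 V
Step 2: C_pack = 4 * 4.774 = 19.096 Ah
Step 3: E_pack = V_pack * C_pack = 44.486 * 19.096 = 849.5 Wh
Step 4: m_pack = 13 * 4 * 0.0694 * 1.213 = 4.3775 kg
Step 5: ED = E_pack / m_pack = 849.5 / 4.3775 = 194.1 Wh/kg

194.1 Wh/kg


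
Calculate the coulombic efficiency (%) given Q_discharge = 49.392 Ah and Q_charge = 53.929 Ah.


Coulombic efficiency = 49.392/53.929 * 100% = 91.59%

91.59%


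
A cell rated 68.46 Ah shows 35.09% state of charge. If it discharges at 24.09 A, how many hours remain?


Step 1: remaining = SOC/100 * C_total = 35.09/100 * 68.46 = 24.023 Ah
Step 2: t = remaining / I = 24.023 / 24.09 = 0.9972 hr

0.9972 hr


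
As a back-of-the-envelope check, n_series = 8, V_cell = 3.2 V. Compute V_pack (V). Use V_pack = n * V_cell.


Series voltages add: 8 * 3.2 V = 25.6 V

25.6 V


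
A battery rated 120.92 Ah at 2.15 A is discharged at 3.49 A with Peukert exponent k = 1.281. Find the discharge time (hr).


t_rated = C / I_rated = 120.92 / 2.15 = 56.242 hr
(I_rated/I)^k = (0.61605)^1.281 = 0.53765
t = t_rated * (I_rated/I)^k = 56.242 * 0.53765 = 30.24 hr

30.24 hr


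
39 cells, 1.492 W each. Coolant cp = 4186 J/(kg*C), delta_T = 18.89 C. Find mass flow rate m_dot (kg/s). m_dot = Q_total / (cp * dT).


Q_total = 39 * 1.492 = 58.188 W
m_dot = Q_total / (cp * dT) = 58.188 / (4186 * 18.89) = 7.359e-04 kg/s

7.359e-04 kg/s


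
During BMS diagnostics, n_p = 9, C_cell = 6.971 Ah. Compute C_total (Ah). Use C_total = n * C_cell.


Parallel capacities add: 9 * 6.971 Ah = 62.739 Ah

62.739 Ah


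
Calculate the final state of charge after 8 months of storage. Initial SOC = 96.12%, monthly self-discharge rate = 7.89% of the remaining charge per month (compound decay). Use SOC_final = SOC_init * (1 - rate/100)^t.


decay = (1 - 7.89/100)^8 = 0.51815
SOC_final = 96.12 * 0.51815 = 49.80%

49.80%


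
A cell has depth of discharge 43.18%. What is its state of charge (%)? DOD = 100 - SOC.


SOC = 100 - DOD = 100 - 43.18 = 56.82%

56.82%


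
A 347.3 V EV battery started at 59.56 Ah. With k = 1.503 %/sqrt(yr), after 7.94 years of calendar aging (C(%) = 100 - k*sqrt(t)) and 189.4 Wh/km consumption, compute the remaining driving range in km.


Step 1: capacity retention = 100 - 1.503 * sqrt(7.94) = 100 - 1.503 * 2.8178 = 95.765%
Step 2: C_now = 59.56 * 95.765/100 = 57.038 Ah
Step 3: E_pack = V * C_now = 347.3 * 57.038 = 19809 Wh
Step 4: range = E_pack / consumption = 19809 / 189.4 = 104.6 km

104.6 km


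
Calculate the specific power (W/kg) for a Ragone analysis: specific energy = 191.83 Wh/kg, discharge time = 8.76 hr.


P_specific = E / t = 191.83 / 8.76 = 21.90 W/kg

21.90 W/kg


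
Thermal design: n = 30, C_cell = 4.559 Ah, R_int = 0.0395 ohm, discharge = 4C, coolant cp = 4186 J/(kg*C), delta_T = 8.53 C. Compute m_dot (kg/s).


Step 1: I = 4 * 4.559 = 18.236 A
Step 2: Q_cell = I^2 * R = 18.236^2 * 0.0395 = 13.136 W
Step 3: Q_total = 30 * 13.136 = 394.08 W
Step 4: m_dot = Q_total / (cp * dT) = 394.08 / (4186 * 8.53) = 0.01104 kg/s

0.01104 kg/s


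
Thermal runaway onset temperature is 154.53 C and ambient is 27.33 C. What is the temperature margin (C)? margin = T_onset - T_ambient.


margin = T_onset - T_ambient = 154.53 - 27.33 = 127.2 C

127.2 C


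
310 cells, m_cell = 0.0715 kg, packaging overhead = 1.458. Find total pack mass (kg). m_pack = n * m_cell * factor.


m_pack = n * m_cell * overhead = 310 * 0.0715 * 1.458 = 32.32 kg

32.32 kg


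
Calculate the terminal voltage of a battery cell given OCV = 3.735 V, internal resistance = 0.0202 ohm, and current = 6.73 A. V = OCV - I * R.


IR drop = 6.73 * 0.0202 = 0.13595 V
V = 3.735 - 0.13595 = 3.599 V

3.599 V


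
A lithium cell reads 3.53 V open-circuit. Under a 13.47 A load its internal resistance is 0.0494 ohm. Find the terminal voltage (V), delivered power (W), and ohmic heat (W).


Step 1: V_terminal = OCV - I*R = 3.53 - 13.47 * 0.0494 = 2.8646 V
Step 2: P_out = V_terminal * I = 2.8646 * 13.47 = 38.59 W
Step 3: Q = I^2 * R = 13.47^2 * 0.0494 = 8.963 W

V=2.8646 V, P=38.59 W, Q=8.963 W


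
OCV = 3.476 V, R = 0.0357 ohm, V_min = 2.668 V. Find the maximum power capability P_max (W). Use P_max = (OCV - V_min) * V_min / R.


dV = OCV - V_min = 0.808 V (so I_max = dV / R)
P_max = dV * V_min / R = 0.808 * 2.668 / 0.0357 = 60.38 W

60.38 W


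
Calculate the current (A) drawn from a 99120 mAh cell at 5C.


Convert: capacity = 99120 mAh = 99.12 Ah
I = C_rate * capacity = 5 * 99.12 = 495.6 A

495.6 A


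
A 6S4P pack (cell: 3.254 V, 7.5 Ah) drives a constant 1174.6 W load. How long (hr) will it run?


Step 1: E_pack = Ns * V_cell * Np * C_cell = 6 * 3.254 * 4 * 7.5 = 585.72 Wh
Step 2: t = E_pack / P = 585.72 / 1174.6 = 0.4987 hr

0.4987 hr


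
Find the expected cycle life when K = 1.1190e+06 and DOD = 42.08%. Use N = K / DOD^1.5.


Step 1: DOD^1.5 = 42.08^1.5 = 272.97
Step 2: N = 1.1190e+06 / 272.97 = 4099 cycles

4099 cycles


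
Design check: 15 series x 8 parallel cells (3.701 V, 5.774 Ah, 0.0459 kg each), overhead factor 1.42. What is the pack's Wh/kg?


Step 1: V_pack = 15 * 3.701 = 55.515 V
Step 2: C_pack = 8 * 5.774 = 46.192 Ah
Step 3: E_pack = V_pack * C_pack = 55.515 * 46.192 = 2564.3 Wh
Step 4: m_pack = 15 * 8 * 0.0459 * 1.42 = 7.8214 kg
Step 5: ED = E_pack / m_pack = 2564.3 / 7.8214 = 327.9 Wh/kg

327.9 Wh/kg


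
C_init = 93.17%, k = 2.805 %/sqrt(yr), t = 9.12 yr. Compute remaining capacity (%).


sqrt(t) = sqrt(9.12) = 3.0199
C_final = 93.17 - 2.805 * 3.0199 = 84.70%

84.70%


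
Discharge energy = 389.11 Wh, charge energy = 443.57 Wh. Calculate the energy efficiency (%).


Round-trip efficiency = 389.11/443.57 * 100% = 87.72%

87.72%


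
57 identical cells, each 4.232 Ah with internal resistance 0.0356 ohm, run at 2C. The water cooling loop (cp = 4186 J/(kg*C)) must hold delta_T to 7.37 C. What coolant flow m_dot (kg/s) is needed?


Step 1: I = 2 * 4.232 = 8.464 A
Step 2: Q_cell = I^2 * R = 8.464^2 * 0.0356 = 2.5504 W
Step 3: Q_total = 57 * 2.5504 = 145.37 W
Step 4: m_dot = Q_total / (cp * dT) = 145.37 / (4186 * 7.37) = 0.004712 kg/s

0.004712 kg/s


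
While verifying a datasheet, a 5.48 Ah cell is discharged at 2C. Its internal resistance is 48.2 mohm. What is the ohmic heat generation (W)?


Convert: R = 48.2 mohm = 0.0482 ohm
Step 1: I = C_rate * capacity = 2 * 5.48 = 10.96 A
Step 2: Q = I^2 * R = 10.96^2 * 0.0482 = 120.12 * 0.0482 = 5.790 W

5.790 W


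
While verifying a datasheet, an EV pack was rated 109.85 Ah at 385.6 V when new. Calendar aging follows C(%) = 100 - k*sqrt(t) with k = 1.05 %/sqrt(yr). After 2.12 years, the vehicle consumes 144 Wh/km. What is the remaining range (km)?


Step 1: capacity retention = 100 - 1.05 * sqrt(2.12) = 100 - 1.05 * 1.456 = 98.471%
Step 2: C_now = 109.85 * 98.471/100 = 108.17 Ah
Step 3: E_pack = V * C_now = 385.6 * 108.17 = 41710 Wh
Step 4: range = E_pack / consumption = 41710 / 144 = 289.7 km

289.7 km


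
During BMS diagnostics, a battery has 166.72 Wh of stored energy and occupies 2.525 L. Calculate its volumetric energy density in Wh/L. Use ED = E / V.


Volumetric ED = 166.72 Wh / 2.525 L = 66.03 Wh/L

66.03 Wh/L


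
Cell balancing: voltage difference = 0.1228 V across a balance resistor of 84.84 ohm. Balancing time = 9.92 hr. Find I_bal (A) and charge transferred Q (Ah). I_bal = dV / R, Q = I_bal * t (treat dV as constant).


First, Ohm's law: I_bal = 0.1228 V / 84.84 ohm = 0.0014474 A
Then Q = I * t = 0.0014474 A * 9.92 hr = 0.01436 Ah

I=0.0014474 A, Q=0.01436 Ah


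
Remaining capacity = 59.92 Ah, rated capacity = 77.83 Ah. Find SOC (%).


SOC = (remaining / total) * 100 = (59.92 / 77.83) * 100 = 76.99%

76.99%


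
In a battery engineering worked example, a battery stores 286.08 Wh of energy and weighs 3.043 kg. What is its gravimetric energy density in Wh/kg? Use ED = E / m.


Specific energy = 286.08 Wh / 3.043 kg = 94.01 Wh/kg

94.01 Wh/kg


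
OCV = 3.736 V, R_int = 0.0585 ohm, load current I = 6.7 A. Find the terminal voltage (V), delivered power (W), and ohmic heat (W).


Step 1: V_terminal = OCV - I*R = 3.736 - 6.7 * 0.0585 = 3.3441 V
Step 2: P_out = V_terminal * I = 3.3441 * 6.7 = 22.41 W
Step 3: Q = I^2 * R = 6.7^2 * 0.0585 = 2.626 W

V=3.3441 V, P=22.41 W, Q=2.626 W


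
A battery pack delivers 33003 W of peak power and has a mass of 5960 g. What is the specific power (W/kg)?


Convert: m = 5960 g = 5.96 kg
Specific power = 33003 W / 5.96 kg = 5537 W/kg

5537 W/kg


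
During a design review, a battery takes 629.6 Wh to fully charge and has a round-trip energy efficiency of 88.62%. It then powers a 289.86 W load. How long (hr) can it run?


Step 1: E_discharge = eta/100 * E_charge = 88.62/100 * 629.6 = 557.95 Wh
Step 2: t = E_discharge / P = 557.95 / 289.86 = 1.925 hr

1.925 hr


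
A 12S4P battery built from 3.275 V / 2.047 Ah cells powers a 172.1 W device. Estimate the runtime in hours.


Step 1: E_pack = Ns * V_cell * Np * C_cell = 12 * 3.275 * 4 * 2.047 = 321.79 Wh
Step 2: t = E_pack / P = 321.79 / 172.1 = 1.870 hr

1.870 hr


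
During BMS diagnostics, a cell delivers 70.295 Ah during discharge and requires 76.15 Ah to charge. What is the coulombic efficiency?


eta_c = Q_dis / Q_chg * 100 = 70.295 / 76.15 * 100 = 92.31%

92.31%


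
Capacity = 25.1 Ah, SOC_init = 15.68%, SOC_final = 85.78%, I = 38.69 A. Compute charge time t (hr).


delta_Ah = 25.1 * (85.78 - 15.68) / 100 = 17.595 Ah
t = delta_Ah / I = 17.595 / 38.69 = 0.4548 hr

0.4548 hr


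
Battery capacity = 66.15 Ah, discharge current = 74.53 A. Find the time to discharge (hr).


t = capacity / current = 66.15 / 74.53 = 0.8876 hr

0.8876 hr


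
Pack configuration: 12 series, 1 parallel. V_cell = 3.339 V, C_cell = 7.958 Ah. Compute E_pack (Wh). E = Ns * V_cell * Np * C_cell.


V_pack = 12 * 3.339 = 40.068 V
C_pack = 1 * 7.958 = 7.958 Ah
E = V_pack * C_pack = 40.068 * 7.958 = 318.9 Wh

318.9 Wh


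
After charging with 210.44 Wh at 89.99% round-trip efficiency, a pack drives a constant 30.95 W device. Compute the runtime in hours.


Step 1: E_discharge = eta/100 * E_charge = 89.99/100 * 210.44 = 189.37 Wh
Step 2: t = E_discharge / P = 189.37 / 30.95 = 6.119 hr

6.119 hr


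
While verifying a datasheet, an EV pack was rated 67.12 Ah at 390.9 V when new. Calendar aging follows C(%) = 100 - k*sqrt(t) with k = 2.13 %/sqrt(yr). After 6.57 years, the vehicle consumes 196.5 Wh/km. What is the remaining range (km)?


Step 1: capacity retention = 100 - 2.13 * sqrt(6.57) = 100 - 2.13 * 2.5632 = 94.54%
Step 2: C_now = 67.12 * 94.54/100 = 63.455 Ah
Step 3: E_pack = V * C_now = 390.9 * 63.455 = 24805 Wh
Step 4: range = E_pack / consumption = 24805 / 196.5 = 126.2 km

126.2 km


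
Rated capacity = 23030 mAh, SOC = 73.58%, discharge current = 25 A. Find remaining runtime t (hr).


Convert: C_total = 23030 mAh = 23.03 Ah
Step 1: remaining = SOC/100 * C_total = 73.58/100 * 23.03 = 16.945 Ah
Step 2: t = remaining / I = 16.945 / 25 = 0.6778 hr

0.6778 hr


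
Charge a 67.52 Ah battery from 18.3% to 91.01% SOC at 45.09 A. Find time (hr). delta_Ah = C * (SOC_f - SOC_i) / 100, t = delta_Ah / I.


Step 1: dSOC = 91.01% - 18.3% = 72.71%
Step 2: delta_Ah = 67.52 * 72.71 / 100 = 49.094 Ah
Step 3: t = 49.094 / 45.09 = 1.089 hr

1.089 hr


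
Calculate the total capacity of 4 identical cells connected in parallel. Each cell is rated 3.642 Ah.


C_total = 4 * 3.642 = 14.568 Ah

14.568 Ah


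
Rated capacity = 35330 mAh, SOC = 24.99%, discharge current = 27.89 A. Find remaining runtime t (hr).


Convert: C_total = 35330 mAh = 35.33 Ah
Step 1: remaining = SOC/100 * C_total = 24.99/100 * 35.33 = 8.829 Ah
Step 2: t = remaining / I = 8.829 / 27.89 = 0.3166 hr

0.3166 hr


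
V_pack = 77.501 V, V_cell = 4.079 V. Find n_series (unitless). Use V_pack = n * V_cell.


n = V_pack / V_cell = 77.501 / 4.079 = 19

19


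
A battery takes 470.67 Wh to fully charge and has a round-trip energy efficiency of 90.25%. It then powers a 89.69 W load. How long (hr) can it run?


Step 1: E_discharge = eta/100 * E_charge = 90.25/100 * 470.67 = 424.78 Wh
Step 2: t = E_discharge / P = 424.78 / 89.69 = 4.736 hr

4.736 hr


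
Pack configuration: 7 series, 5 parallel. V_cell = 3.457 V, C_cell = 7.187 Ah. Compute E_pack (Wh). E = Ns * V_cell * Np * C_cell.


E = Ns * Vcell * Np * Ccell = 7 * 3.457 * 5 * 7.187 = 869.6 Wh

869.6 Wh


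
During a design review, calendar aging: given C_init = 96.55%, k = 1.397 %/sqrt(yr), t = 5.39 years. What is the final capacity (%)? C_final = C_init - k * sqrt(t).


Step 1: sqrt(5.39 yr) = 2.3216
Step 2: drop = 1.397 * 2.3216 = 3.2433
Step 3: C_final = 96.55 - 3.2433 = 93.31%

93.31%


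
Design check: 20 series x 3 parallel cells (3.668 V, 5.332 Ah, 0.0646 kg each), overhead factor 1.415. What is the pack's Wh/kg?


Step 1: V_pack = 20 * 3.668 = 73.36 V
Step 2: C_pack = 3 * 5.332 = 15.996 Ah
Step 3: E_pack = V_pack * C_pack = 73.36 * 15.996 = 1173.5 Wh
Step 4: m_pack = 20 * 3 * 0.0646 * 1.415 = 5.4845 kg
Step 5: ED = E_pack / m_pack = 1173.5 / 5.4845 = 214.0 Wh/kg

214.0 Wh/kg


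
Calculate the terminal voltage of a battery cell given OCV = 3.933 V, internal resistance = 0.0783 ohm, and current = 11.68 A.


V = OCV - I*R = 3.933 - 11.68 * 0.0783 = 3.018 V

3.018 V


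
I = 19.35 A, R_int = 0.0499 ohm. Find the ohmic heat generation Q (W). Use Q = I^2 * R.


Q = I^2 * R = 19.35^2 * 0.0499 = 18.68 W

18.68 W


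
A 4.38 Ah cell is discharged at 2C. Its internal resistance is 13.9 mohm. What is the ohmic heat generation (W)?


Convert: R = 13.9 mohm = 0.0139 ohm
Step 1: I = C_rate * capacity = 2 * 4.38 = 8.76 A
Step 2: Q = I^2 * R = 8.76^2 * 0.0139 = 76.738 * 0.0139 = 1.067 W

1.067 W


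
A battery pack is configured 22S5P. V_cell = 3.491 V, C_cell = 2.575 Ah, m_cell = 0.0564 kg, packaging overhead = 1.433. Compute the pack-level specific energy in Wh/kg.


Step 1: V_pack = 22 * 3.491 = 76.802 V
Step 2: C_pack = 5 * 2.575 = 12.875 Ah
Step 3: E_pack = V_pack * C_pack = 76.802 * 12.875 = 988.83 Wh
Step 4: m_pack = 22 * 5 * 0.0564 * 1.433 = 8.8903 kg
Step 5: ED = E_pack / m_pack = 988.83 / 8.8903 = 111.2 Wh/kg

111.2 Wh/kg


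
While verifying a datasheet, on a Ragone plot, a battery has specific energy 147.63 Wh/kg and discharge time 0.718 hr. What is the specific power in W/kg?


P_specific = E / t = 147.63 / 0.718 = 205.6 W/kg

205.6 W/kg


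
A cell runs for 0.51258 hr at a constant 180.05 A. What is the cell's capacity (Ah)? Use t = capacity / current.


C = I * t = 180.05 * 0.51258 = 92.29 Ah

92.29 Ah


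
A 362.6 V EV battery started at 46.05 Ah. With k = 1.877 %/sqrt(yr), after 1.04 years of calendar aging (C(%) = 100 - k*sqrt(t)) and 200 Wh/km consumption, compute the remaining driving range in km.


Step 1: capacity retention = 100 - 1.877 * sqrt(1.04) = 100 - 1.877 * 1.0198 = 98.086%
Step 2: C_now = 46.05 * 98.086/100 = 45.169 Ah
Step 3: E_pack = V * C_now = 362.6 * 45.169 = 16378 Wh
Step 4: range = E_pack / consumption = 16378 / 200 = 81.89 km

81.89 km


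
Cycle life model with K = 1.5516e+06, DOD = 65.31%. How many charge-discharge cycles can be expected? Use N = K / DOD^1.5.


DOD^1.5 = 527.8
N = K / DOD^1.5 = 1.5516e+06 / 527.8 = 2940

2940 cycles


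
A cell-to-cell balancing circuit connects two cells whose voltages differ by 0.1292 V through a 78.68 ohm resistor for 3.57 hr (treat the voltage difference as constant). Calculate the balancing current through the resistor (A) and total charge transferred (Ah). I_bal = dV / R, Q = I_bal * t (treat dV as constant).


First, Ohm's law: I_bal = 0.1292 V / 78.68 ohm = 0.0016421 A
Then Q = I * t = 0.0016421 A * 3.57 hr = 0.005862 Ah

I=0.0016421 A, Q=0.005862 Ah


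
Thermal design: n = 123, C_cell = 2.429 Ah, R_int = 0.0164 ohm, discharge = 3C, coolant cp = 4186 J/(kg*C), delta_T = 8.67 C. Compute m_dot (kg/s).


Step 1: I = 3 * 2.429 = 7.287 A
Step 2: Q_cell = I^2 * R = 7.287^2 * 0.0164 = 0.87085 W
Step 3: Q_total = 123 * 0.87085 = 107.11 W
Step 4: m_dot = Q_total / (cp * dT) = 107.11 / (4186 * 8.67) = 0.002951 kg/s

0.002951 kg/s


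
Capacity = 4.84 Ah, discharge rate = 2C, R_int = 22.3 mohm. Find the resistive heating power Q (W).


Convert: R = 22.3 mohm = 0.0223 ohm
Step 1: I = C_rate * capacity = 2 * 4.84 = 9.68 A
Step 2: Q = I^2 * R = 9.68^2 * 0.0223 = 93.702 * 0.0223 = 2.090 W

2.090 W


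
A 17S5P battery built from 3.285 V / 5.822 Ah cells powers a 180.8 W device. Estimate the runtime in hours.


Step 1: E_pack = Ns * V_cell * Np * C_cell = 17 * 3.285 * 5 * 5.822 = 1625.6 Wh
Step 2: t = E_pack / P = 1625.6 / 180.8 = 8.991 hr

8.991 hr


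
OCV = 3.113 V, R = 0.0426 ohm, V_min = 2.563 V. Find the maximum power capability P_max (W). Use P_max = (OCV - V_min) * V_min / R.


dV = OCV - V_min = 0.55 V (so I_max = dV / R)
P_max = dV * V_min / R = 0.55 * 2.563 / 0.0426 = 33.09 W

33.09 W


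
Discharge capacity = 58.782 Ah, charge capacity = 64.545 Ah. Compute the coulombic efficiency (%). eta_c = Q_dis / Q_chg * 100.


Coulombic efficiency = 58.782/64.545 * 100% = 91.07%

91.07%


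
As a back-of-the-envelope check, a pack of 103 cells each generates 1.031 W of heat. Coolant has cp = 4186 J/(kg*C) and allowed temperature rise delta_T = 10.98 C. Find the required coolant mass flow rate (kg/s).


Q_total = 103 * 1.031 = 106.19 W
m_dot = Q_total / (cp * dT) = 106.19 / (4186 * 10.98) = 0.002310 kg/s

0.002310 kg/s


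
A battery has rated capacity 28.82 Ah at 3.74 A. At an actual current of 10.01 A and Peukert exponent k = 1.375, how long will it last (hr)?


Step 1: t_rated = C / I_rated = 28.82 / 3.74 = 7.7059 hr
Step 2: ratio = 3.74 / 10.01 = 0.37363
Step 3: ratio^k = 0.37363^1.375 = 0.25829
Step 4: t = t_rated * ratio^k = 7.7059 * 0.25829 = 1.990 hr

1.990 hr


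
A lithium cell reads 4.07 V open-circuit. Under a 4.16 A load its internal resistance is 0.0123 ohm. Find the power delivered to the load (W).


Step 1: V_terminal = OCV - I*R = 4.07 - 4.16 * 0.0123 = 4.0188 V
Step 2: P_out = V_terminal * I = 4.0188 * 4.16 = 16.72 W

16.72 W


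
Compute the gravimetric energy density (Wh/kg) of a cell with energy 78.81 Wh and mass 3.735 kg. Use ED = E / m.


ED = E / m = 78.81 / 3.735 = 21.10 Wh/kg

21.10 Wh/kg


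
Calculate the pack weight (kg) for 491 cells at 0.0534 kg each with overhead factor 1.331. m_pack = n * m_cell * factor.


Cell mass sum = 491 * 0.0534 = 26.219 kg
With overhead 1.331: m_pack = 26.219 * 1.331 = 34.90 kg

34.90 kg


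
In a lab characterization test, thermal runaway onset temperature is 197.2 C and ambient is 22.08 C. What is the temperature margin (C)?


Safety margin = 197.2 C - 22.08 C = 175.12 C

175.12 C


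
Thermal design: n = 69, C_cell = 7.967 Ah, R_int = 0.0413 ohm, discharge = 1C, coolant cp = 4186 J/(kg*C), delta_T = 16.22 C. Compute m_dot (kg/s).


Step 1: I = 1 * 7.967 = 7.967 A
Step 2: Q_cell = I^2 * R = 7.967^2 * 0.0413 = 2.6214 W
Step 3: Q_total = 69 * 2.6214 = 180.88 W
Step 4: m_dot = Q_total / (cp * dT) = 180.88 / (4186 * 16.22) = 0.002664 kg/s

0.002664 kg/s


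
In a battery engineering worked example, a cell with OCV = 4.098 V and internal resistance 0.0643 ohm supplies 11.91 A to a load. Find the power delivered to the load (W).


Step 1: V_terminal = OCV - I*R = 4.098 - 11.91 * 0.0643 = 3.3322 V
Step 2: P_out = V_terminal * I = 3.3322 * 11.91 = 39.69 W

39.69 W


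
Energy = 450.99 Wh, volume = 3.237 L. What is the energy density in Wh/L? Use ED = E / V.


Volumetric ED = 450.99 Wh / 3.237 L = 139.3 Wh/L

139.3 Wh/L


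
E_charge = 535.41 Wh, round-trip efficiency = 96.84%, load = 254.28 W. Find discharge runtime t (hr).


Step 1: E_discharge = eta/100 * E_charge = 96.84/100 * 535.41 = 518.49 Wh
Step 2: t = E_discharge / P = 518.49 / 254.28 = 2.039 hr

2.039 hr


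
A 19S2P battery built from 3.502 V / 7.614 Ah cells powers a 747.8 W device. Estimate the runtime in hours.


Step 1: E_pack = Ns * V_cell * Np * C_cell = 19 * 3.502 * 2 * 7.614 = 1013.2 Wh
Step 2: t = E_pack / P = 1013.2 / 747.8 = 1.355 hr

1.355 hr


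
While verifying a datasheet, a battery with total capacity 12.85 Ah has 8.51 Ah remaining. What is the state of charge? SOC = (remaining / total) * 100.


SOC% = 8.51 / 12.85 * 100 = 66.23%

66.23%


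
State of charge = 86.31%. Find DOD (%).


DOD = 100 - SOC = 100 - 86.31 = 13.69%

13.69%


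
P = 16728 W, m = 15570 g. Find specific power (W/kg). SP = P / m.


Convert: m = 15570 g = 15.57 kg
SP = P / m = 16728 / 15.57 = 1074 W/kg

1074 W/kg


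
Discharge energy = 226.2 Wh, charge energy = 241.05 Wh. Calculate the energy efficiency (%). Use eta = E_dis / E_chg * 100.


eta_e = E_dis / E_chg * 100 = 226.2 / 241.05 * 100 = 93.84%

93.84%


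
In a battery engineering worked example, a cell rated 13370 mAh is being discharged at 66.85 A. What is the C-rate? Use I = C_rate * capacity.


Convert: capacity = 13370 mAh = 13.37 Ah
Rearranging: C_rate = 66.85 / 13.37 = 5C

5C


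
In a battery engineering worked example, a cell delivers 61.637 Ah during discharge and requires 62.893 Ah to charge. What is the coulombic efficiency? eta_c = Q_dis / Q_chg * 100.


eta_c = Q_dis / Q_chg * 100 = 61.637 / 62.893 * 100 = 98.00%

98.00%


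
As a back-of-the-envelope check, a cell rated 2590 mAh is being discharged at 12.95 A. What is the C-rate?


Convert: capacity = 2590 mAh = 2.59 Ah
C_rate = I / capacity = 12.95 / 2.59 = 5C

5C


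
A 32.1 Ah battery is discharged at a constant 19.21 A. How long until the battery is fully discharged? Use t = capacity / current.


Runtime = 32.1 Ah / 19.21 A = 1.671 hr

1.671 hr


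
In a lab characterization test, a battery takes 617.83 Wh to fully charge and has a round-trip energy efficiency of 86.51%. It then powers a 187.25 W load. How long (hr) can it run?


Step 1: E_discharge = eta/100 * E_charge = 86.51/100 * 617.83 = 534.48 Wh
Step 2: t = E_discharge / P = 534.48 / 187.25 = 2.854 hr

2.854 hr


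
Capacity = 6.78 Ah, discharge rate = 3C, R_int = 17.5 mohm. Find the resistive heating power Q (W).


Convert: R = 17.5 mohm = 0.0175 ohm
Step 1: I = C_rate * capacity = 3 * 6.78 = 20.34 A
Step 2: Q = I^2 * R = 20.34^2 * 0.0175 = 413.72 * 0.0175 = 7.240 W

7.240 W


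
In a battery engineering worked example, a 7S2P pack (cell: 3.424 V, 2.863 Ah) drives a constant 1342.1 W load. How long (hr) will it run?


Step 1: E_pack = Ns * V_cell * Np * C_cell = 7 * 3.424 * 2 * 2.863 = 137.24 Wh
Step 2: t = E_pack / P = 137.24 / 1342.1 = 0.1023 hr

0.1023 hr


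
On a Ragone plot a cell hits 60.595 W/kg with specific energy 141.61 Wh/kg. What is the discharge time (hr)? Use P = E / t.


t = E / P = 141.61 / 60.595 = 2.337 hr

2.337 hr


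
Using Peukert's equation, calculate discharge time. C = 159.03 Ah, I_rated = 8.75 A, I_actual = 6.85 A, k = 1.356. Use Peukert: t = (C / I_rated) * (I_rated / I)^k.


Step 1: t_rated = C / I_rated = 159.03 / 8.75 = 18.175 hr
Step 2: ratio = 8.75 / 6.85 = 1.2774
Step 3: ratio^k = 1.2774^1.356 = 1.3937
Step 4: t = t_rated * ratio^k = 18.175 * 1.3937 = 25.33 hr

25.33 hr


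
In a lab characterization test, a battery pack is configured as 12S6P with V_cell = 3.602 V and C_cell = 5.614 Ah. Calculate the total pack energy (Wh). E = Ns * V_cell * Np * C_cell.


V_pack = 12 * 3.602 = 43.224 V
C_pack = 6 * 5.614 = 33.684 Ah
E = V_pack * C_pack = 43.224 * 33.684 = 1456 Wh

1456 Wh


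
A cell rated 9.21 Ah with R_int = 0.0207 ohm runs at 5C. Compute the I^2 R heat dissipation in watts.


Step 1: I = C_rate * capacity = 5 * 9.21 = 46.05 A
Step 2: Q = I^2 * R = 46.05^2 * 0.0207 = 2120.6 * 0.0207 = 43.90 W

43.90 W


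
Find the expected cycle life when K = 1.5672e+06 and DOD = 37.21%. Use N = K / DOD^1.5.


Step 1: DOD^1.5 = 37.21^1.5 = 226.98
Step 2: N = 1.5672e+06 / 226.98 = 6905 cycles

6905 cycles


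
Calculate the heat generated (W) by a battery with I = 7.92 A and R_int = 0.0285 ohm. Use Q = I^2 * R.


Q = I^2 * R = 7.92^2 * 0.0285 = 1.788 W

1.788 W


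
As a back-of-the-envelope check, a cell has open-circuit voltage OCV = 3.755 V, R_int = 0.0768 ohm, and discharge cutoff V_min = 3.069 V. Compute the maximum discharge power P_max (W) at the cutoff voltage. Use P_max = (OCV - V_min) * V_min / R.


P_max = (OCV - V_min) * V_min / R = (3.755 - 3.069) * 3.069 / 0.0768 = 0.686 * 3.069 / 0.0768 = 27.41 W

27.41 W


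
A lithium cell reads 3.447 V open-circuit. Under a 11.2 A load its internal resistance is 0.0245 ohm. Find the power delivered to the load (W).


Step 1: V_terminal = OCV - I*R = 3.447 - 11.2 * 0.0245 = 3.1726 V
Step 2: P_out = V_terminal * I = 3.1726 * 11.2 = 35.53 W

35.53 W


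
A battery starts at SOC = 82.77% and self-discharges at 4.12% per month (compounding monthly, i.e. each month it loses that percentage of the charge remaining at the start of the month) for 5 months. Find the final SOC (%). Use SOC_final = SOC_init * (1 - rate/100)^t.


decay = (1 - 4.12/100)^5 = 0.81029
SOC_final = 82.77 * 0.81029 = 67.07%

67.07%


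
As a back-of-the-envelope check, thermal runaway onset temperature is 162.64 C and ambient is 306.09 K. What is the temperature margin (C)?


Convert: T_ambient = 306.09 K = 32.94 C
margin = 162.64 - 32.94 = 129.7 C

129.7 C


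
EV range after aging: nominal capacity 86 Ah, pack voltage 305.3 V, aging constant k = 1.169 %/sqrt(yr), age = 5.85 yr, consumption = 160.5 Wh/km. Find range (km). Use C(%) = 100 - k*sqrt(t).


Step 1: capacity retention = 100 - 1.169 * sqrt(5.85) = 100 - 1.169 * 2.4187 = 97.173%
Step 2: C_now = 86 * 97.173/100 = 83.569 Ah
Step 3: E_pack = V * C_now = 305.3 * 83.569 = 25514 Wh
Step 4: range = E_pack / consumption = 25514 / 160.5 = 159.0 km

159.0 km


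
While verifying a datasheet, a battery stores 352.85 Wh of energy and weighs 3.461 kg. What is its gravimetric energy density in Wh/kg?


Specific energy = 352.85 Wh / 3.461 kg = 102.0 Wh/kg

102.0 Wh/kg


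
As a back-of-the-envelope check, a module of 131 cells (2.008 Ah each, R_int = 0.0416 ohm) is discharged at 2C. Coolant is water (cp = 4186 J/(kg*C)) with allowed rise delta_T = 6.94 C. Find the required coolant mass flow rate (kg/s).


Step 1: I = 2 * 2.008 = 4.016 A
Step 2: Q_cell = I^2 * R = 4.016^2 * 0.0416 = 0.67094 W
Step 3: Q_total = 131 * 0.67094 = 87.893 W
Step 4: m_dot = Q_total / (cp * dT) = 87.893 / (4186 * 6.94) = 0.003025 kg/s

0.003025 kg/s


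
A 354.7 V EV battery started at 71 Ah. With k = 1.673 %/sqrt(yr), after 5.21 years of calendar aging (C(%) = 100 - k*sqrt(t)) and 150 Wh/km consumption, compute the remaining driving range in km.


Step 1: capacity retention = 100 - 1.673 * sqrt(5.21) = 100 - 1.673 * 2.2825 = 96.181%
Step 2: C_now = 71 * 96.181/100 = 68.289 Ah
Step 3: E_pack = V * C_now = 354.7 * 68.289 = 24222 Wh
Step 4: range = E_pack / consumption = 24222 / 150 = 161.5 km

161.5 km


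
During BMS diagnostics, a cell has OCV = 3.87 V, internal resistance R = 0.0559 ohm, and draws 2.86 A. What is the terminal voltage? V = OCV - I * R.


V = OCV - I*R = 3.87 - 2.86 * 0.0559 = 3.710 V

3.710 V


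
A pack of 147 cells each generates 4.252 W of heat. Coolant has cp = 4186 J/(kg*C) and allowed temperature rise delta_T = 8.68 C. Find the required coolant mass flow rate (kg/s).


Q_total = 147 * 4.252 = 625.04 W
m_dot = Q_total / (cp * dT) = 625.04 / (4186 * 8.68) = 0.01720 kg/s

0.01720 kg/s


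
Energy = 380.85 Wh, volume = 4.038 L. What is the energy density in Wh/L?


Volumetric ED = 380.85 Wh / 4.038 L = 94.32 Wh/L

94.32 Wh/L


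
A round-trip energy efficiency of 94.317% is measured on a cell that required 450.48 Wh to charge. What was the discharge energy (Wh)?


E_dis = eta/100 * E_chg = 94.317/100 * 450.48 = 424.9 Wh

424.9 Wh


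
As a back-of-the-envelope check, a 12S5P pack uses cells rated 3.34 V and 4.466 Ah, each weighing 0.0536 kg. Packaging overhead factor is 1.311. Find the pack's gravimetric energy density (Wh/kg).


Step 1: V_pack = 12 * 3.34 = 40.08 V
Step 2: C_pack = 5 * 4.466 = 22.33 Ah
Step 3: E_pack = V_pack * C_pack = 40.08 * 22.33 = 894.99 Wh
Step 4: m_pack = 12 * 5 * 0.0536 * 1.311 = 4.2162 kg
Step 5: ED = E_pack / m_pack = 894.99 / 4.2162 = 212.3 Wh/kg

212.3 Wh/kg


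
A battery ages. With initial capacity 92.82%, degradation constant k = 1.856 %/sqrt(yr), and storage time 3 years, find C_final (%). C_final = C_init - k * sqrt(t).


Step 1: sqrt(3 yr) = 1.7321
Step 2: drop = 1.856 * 1.7321 = 3.2148
Step 3: C_final = 92.82 - 3.2148 = 89.61%

89.61%


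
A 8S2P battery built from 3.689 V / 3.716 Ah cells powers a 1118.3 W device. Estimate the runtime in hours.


Step 1: E_pack = Ns * V_cell * Np * C_cell = 8 * 3.689 * 2 * 3.716 = 219.33 Wh
Step 2: t = E_pack / P = 219.33 / 1118.3 = 0.1961 hr

0.1961 hr


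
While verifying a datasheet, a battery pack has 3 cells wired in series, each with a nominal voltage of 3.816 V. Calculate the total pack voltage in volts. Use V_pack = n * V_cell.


V_pack = n * V_cell = 3 * 3.816 = 11.448 V

11.448 V


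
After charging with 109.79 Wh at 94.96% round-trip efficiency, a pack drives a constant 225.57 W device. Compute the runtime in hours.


Step 1: E_discharge = eta/100 * E_charge = 94.96/100 * 109.79 = 104.26 Wh
Step 2: t = E_discharge / P = 104.26 / 225.57 = 0.4622 hr

0.4622 hr


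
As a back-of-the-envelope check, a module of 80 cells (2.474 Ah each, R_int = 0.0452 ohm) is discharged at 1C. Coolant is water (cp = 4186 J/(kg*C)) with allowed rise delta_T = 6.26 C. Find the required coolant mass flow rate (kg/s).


Step 1: I = 1 * 2.474 = 2.474 A
Step 2: Q_cell = I^2 * R = 2.474^2 * 0.0452 = 0.27665 W
Step 3: Q_total = 80 * 0.27665 = 22.132 W
Step 4: m_dot = Q_total / (cp * dT) = 22.132 / (4186 * 6.26) = 8.446e-04 kg/s

8.446e-04 kg/s


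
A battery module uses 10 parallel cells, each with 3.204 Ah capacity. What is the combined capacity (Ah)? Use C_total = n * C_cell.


Parallel capacities add: 10 * 3.204 Ah = 32.04 Ah

32.04 Ah


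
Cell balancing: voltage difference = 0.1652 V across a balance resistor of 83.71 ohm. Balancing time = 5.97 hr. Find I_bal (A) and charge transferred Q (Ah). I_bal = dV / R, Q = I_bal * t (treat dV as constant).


I_bal = dV / R = 0.1652 / 83.71 = 0.0019735 A
Q = I_bal * t = 0.0019735 * 5.97 = 0.01178 Ah

I=0.0019735 A, Q=0.01178 Ah
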